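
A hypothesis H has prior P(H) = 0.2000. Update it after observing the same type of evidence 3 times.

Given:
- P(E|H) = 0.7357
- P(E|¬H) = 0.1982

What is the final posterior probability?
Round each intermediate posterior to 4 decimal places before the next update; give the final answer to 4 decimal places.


Sequential Bayesian updating:

Initial prior: P(H) = 0.2000

Update 1:
  P(E) = 0.7357 × 0.2000 + 0.1982 × 0.8000 = 0.14714000 + 0.15856000 = 0.30570000
  P(H|E) = 0.14714000 / 0.30570000 = 0.4813

Update 2:
  P(E) = 0.7357 × 0.4813 + 0.1982 × 0.5187 = 0.35409241 + 0.10280634 = 0.45689875
  P(H|E) = 0.35409241 / 0.45689875 = 0.7750

Update 3:
  P(E) = 0.7357 × 0.7750 + 0.1982 × 0.2250 = 0.57016750 + 0.04459500 = 0.61476250
  P(H|E) = 0.57016750 / 0.61476250 = 0.9275

Final posterior: 0.9275


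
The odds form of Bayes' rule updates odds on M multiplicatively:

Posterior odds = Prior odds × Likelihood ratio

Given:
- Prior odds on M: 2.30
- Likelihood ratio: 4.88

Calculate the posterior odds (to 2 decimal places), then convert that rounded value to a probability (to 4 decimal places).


Step 1: Calculate posterior odds
Posterior odds = Prior odds × LR
               = 2.30 × 4.88
               = 11.22

Step 2: Convert to probability
P(M|E) = Posterior odds / (1 + Posterior odds)
       = 11.22 / (1 + 11.22)
       = 11.22 / 12.22
       = 0.9182

The evidence increased P(M) from 0.6970 to 0.9182.


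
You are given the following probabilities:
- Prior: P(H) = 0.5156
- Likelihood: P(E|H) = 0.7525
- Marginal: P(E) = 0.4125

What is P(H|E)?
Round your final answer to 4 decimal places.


Using Bayes' theorem:

P(H|E) = P(E|H) × P(H) / P(E)
       = 0.7525 × 0.5156 / 0.4125
       = 0.38798900 / 0.4125
       = 0.9406

The evidence strengthens our belief in H.
Prior: 0.5156 → Posterior: 0.9406


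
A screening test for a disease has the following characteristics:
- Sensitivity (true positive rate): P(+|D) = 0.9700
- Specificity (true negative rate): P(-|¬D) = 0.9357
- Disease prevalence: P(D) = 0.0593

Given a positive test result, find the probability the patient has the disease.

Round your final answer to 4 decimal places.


Let D = has disease, + = positive test

Given:
- P(D) = 0.0593 (prevalence)
- P(+|D) = 0.9700 (sensitivity)
- P(-|¬D) = 0.9357 (specificity)
- P(+|¬D) = 0.0643 (false positive rate = 1 - specificity)

Step 1: Find P(+)
P(+) = P(+|D)P(D) + P(+|¬D)P(¬D)
     = 0.9700 × 0.0593 + 0.0643 × 0.9407
     = 0.05752100 + 0.06048701
     = 0.11800801

Step 2: Apply Bayes' theorem for P(D|+)
P(D|+) = P(+|D)P(D) / P(+)
       = 0.05752100 / 0.11800801
       = 0.4874


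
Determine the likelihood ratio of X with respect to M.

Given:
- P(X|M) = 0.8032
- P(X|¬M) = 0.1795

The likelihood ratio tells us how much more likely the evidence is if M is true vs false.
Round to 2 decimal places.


Likelihood Ratio (LR) = P(X|M) / P(X|¬M)

LR = 0.8032 / 0.1795
   = 4.47

The evidence is 4.47 times more likely if M is true than if M is false.
Because LR exceeds 1, X is evidence for M.


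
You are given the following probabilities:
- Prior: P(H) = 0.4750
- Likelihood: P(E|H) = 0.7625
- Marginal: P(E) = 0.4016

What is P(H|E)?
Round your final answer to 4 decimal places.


Using Bayes' theorem:

P(H|E) = P(E|H) × P(H) / P(E)
       = 0.7625 × 0.4750 / 0.4016
       = 0.36218750 / 0.4016
       = 0.9019

The evidence strengthens our belief in H.
Prior: 0.4750 → Posterior: 0.9019


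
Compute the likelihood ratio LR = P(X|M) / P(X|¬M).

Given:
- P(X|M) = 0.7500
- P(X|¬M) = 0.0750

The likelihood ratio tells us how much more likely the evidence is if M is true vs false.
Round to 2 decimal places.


Likelihood Ratio (LR) = P(X|M) / P(X|¬M)

LR = 0.7500 / 0.0750
   = 10.00

The evidence is 10.00 times more likely if M is true than if M is false.
Because LR exceeds 1, X is evidence for M.


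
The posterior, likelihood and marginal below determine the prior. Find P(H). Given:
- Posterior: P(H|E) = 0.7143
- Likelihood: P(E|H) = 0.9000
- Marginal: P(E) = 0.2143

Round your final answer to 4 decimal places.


From Bayes' theorem: P(H|E) = P(E|H) × P(H) / P(E)

Rearranging for P(H):
P(H) = P(H|E) × P(E) / P(E|H)
     = 0.7143 × 0.2143 / 0.9000
     = 0.15307449 / 0.9000
     = 0.1701


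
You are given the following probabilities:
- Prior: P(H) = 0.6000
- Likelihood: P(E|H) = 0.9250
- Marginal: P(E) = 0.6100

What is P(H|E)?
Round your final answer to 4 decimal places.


Using Bayes' theorem:

P(H|E) = P(E|H) × P(H) / P(E)
       = 0.9250 × 0.6000 / 0.6100
       = 0.55500000 / 0.6100
       = 0.9098

The evidence strengthens our belief in H.
Prior: 0.6000 → Posterior: 0.9098


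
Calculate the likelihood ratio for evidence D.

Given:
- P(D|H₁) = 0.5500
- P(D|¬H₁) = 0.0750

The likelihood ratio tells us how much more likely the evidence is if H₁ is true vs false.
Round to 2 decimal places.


Likelihood Ratio (LR) = P(D|H₁) / P(D|¬H₁)

LR = 0.5500 / 0.0750
   = 7.33

The evidence is 7.33 times more likely if H₁ is true than if H₁ is false.
Since LR > 1, the evidence supports H₁ over ¬H₁.


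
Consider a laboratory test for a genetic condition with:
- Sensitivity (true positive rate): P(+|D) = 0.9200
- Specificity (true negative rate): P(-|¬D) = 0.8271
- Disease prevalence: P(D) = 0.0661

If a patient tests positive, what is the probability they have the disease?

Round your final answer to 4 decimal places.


Let D = has disease, + = positive test

Given:
- P(D) = 0.0661 (prevalence)
- P(+|D) = 0.9200 (sensitivity)
- P(-|¬D) = 0.8271 (specificity)
- P(+|¬D) = 0.1729 (false positive rate = 1 - specificity)

Step 1: Find P(+)
P(+) = P(+|D)P(D) + P(+|¬D)P(¬D)
     = 0.9200 × 0.0661 + 0.1729 × 0.9339
     = 0.06081200 + 0.16147131
     = 0.22228331

Step 2: Apply Bayes' theorem for P(D|+)
P(D|+) = P(+|D)P(D) / P(+)
       = 0.06081200 / 0.22228331
       = 0.2736


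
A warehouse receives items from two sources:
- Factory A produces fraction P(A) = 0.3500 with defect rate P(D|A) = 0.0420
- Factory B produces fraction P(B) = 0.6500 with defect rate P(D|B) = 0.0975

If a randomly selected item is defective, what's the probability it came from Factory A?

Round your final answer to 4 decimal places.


Let A = from Factory A, D = defective

Given:
- P(A) = 0.3500, P(B) = 0.6500
- P(D|A) = 0.0420, P(D|B) = 0.0975

Step 1: Find P(D)
P(D) = P(D|A)P(A) + P(D|B)P(B)
     = 0.0420 × 0.3500 + 0.0975 × 0.6500
     = 0.01470000 + 0.06337500
     = 0.07807500

Step 2: Apply Bayes' theorem
P(A|D) = P(D|A)P(A) / P(D)
       = 0.01470000 / 0.07807500
       = 0.1883


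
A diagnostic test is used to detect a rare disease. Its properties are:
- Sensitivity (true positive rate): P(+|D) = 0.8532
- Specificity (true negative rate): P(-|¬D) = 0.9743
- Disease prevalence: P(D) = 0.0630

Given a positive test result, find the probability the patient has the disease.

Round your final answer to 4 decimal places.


Let D = has disease, + = positive test

Given:
- P(D) = 0.0630 (prevalence)
- P(+|D) = 0.8532 (sensitivity)
- P(-|¬D) = 0.9743 (specificity)
- P(+|¬D) = 0.0257 (false positive rate = 1 - specificity)

Step 1: Find P(+)
P(+) = P(+|D)P(D) + P(+|¬D)P(¬D)
     = 0.8532 × 0.0630 + 0.0257 × 0.9370
     = 0.05375160 + 0.02408090
     = 0.07783250

Step 2: Apply Bayes' theorem for P(D|+)
P(D|+) = P(+|D)P(D) / P(+)
       = 0.05375160 / 0.07783250
       = 0.6906


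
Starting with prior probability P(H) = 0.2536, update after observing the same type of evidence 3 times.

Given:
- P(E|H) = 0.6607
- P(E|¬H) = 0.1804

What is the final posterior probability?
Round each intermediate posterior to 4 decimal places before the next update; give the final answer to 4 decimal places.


Sequential Bayesian updating:

Initial prior: P(H) = 0.2536

Update 1:
  P(E) = 0.6607 × 0.2536 + 0.1804 × 0.7464 = 0.16755352 + 0.13465056 = 0.30220408
  P(H|E) = 0.16755352 / 0.30220408 = 0.5544

Update 2:
  P(E) = 0.6607 × 0.5544 + 0.1804 × 0.4456 = 0.36629208 + 0.08038624 = 0.44667832
  P(H|E) = 0.36629208 / 0.44667832 = 0.8200

Update 3:
  P(E) = 0.6607 × 0.8200 + 0.1804 × 0.1800 = 0.54177400 + 0.03247200 = 0.57424600
  P(H|E) = 0.54177400 / 0.57424600 = 0.9435

Final posterior: 0.9435


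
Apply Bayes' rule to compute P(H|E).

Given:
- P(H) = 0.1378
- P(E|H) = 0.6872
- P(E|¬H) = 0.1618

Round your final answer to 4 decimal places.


Bayes' theorem: P(H|E) = P(E|H) × P(H) / P(E)

Step 1: Calculate P(E) using law of total probability
P(E) = P(E|H)P(H) + P(E|¬H)P(¬H)
     = 0.6872 × 0.1378 + 0.1618 × 0.8622
     = 0.09469616 + 0.13950396
     = 0.23420012

Step 2: Apply Bayes' theorem
P(H|E) = P(E|H) × P(H) / P(E)
       = 0.09469616 / 0.23420012
       = 0.4043


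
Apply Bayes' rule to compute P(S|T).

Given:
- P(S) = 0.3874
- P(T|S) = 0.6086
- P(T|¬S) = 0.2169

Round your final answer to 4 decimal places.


Bayes' theorem: P(S|T) = P(T|S) × P(S) / P(T)

Step 1: Calculate P(T) using law of total probability
P(T) = P(T|S)P(S) + P(T|¬S)P(¬S)
     = 0.6086 × 0.3874 + 0.2169 × 0.6126
     = 0.23577164 + 0.13287294
     = 0.36864458

Step 2: Apply Bayes' theorem
P(S|T) = P(T|S) × P(S) / P(T)
       = 0.23577164 / 0.36864458
       = 0.6396


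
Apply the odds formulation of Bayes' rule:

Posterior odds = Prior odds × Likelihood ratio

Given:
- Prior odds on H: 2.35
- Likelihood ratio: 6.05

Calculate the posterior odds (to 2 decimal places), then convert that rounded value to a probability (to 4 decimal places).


Step 1: Calculate posterior odds
Posterior odds = Prior odds × LR
               = 2.35 × 6.05
               = 14.22

Step 2: Convert to probability
P(H|E) = Posterior odds / (1 + Posterior odds)
       = 14.22 / (1 + 14.22)
       = 14.22 / 15.22
       = 0.9343

The evidence increased P(H) from 0.7015 to 0.9343.


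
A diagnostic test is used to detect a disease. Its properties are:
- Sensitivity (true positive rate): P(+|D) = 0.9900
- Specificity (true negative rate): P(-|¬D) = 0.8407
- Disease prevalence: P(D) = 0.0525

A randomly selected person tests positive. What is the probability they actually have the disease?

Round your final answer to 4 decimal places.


Let D = has disease, + = positive test

Given:
- P(D) = 0.0525 (prevalence)
- P(+|D) = 0.9900 (sensitivity)
- P(-|¬D) = 0.8407 (specificity)
- P(+|¬D) = 0.1593 (false positive rate = 1 - specificity)

Step 1: Find P(+)
P(+) = P(+|D)P(D) + P(+|¬D)P(¬D)
     = 0.9900 × 0.0525 + 0.1593 × 0.9475
     = 0.05197500 + 0.15093675
     = 0.20291175

Step 2: Apply Bayes' theorem for P(D|+)
P(D|+) = P(+|D)P(D) / P(+)
       = 0.05197500 / 0.20291175
       = 0.2561


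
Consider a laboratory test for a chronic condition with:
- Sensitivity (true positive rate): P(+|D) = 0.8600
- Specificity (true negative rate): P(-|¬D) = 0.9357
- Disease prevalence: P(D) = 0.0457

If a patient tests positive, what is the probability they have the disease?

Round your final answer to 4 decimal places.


Let D = has disease, + = positive test

Given:
- P(D) = 0.0457 (prevalence)
- P(+|D) = 0.8600 (sensitivity)
- P(-|¬D) = 0.9357 (specificity)
- P(+|¬D) = 0.0643 (false positive rate = 1 - specificity)

Step 1: Find P(+)
P(+) = P(+|D)P(D) + P(+|¬D)P(¬D)
     = 0.8600 × 0.0457 + 0.0643 × 0.9543
     = 0.03930200 + 0.06136149
     = 0.10066349

Step 2: Apply Bayes' theorem for P(D|+)
P(D|+) = P(+|D)P(D) / P(+)
       = 0.03930200 / 0.10066349
       = 0.3904


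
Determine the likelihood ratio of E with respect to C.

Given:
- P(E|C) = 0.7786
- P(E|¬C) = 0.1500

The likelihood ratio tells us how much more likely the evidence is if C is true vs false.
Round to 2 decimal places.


Likelihood Ratio (LR) = P(E|C) / P(E|¬C)

LR = 0.7786 / 0.1500
   = 5.19

The evidence is 5.19 times more likely if C is true than if C is false.
Because LR exceeds 1, E is evidence for C.


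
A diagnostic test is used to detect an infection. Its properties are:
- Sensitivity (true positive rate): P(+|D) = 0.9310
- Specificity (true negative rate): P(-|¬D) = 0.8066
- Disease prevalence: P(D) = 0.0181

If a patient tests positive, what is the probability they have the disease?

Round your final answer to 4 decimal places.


Let D = has disease, + = positive test

Given:
- P(D) = 0.0181 (prevalence)
- P(+|D) = 0.9310 (sensitivity)
- P(-|¬D) = 0.8066 (specificity)
- P(+|¬D) = 0.1934 (false positive rate = 1 - specificity)

Step 1: Find P(+)
P(+) = P(+|D)P(D) + P(+|¬D)P(¬D)
     = 0.9310 × 0.0181 + 0.1934 × 0.9819
     = 0.01685110 + 0.18989946
     = 0.20675056

Step 2: Apply Bayes' theorem for P(D|+)
P(D|+) = P(+|D)P(D) / P(+)
       = 0.01685110 / 0.20675056
       = 0.0815


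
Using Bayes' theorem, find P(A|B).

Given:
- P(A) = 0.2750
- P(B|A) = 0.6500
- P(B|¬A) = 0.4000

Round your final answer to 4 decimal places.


Bayes' theorem: P(A|B) = P(B|A) × P(A) / P(B)

Step 1: Calculate P(B) using law of total probability
P(B) = P(B|A)P(A) + P(B|¬A)P(¬A)
     = 0.6500 × 0.2750 + 0.4000 × 0.7250
     = 0.17875000 + 0.29000000
     = 0.46875000

Step 2: Apply Bayes' theorem
P(A|B) = P(B|A) × P(A) / P(B)
       = 0.17875000 / 0.46875000
       = 0.3813


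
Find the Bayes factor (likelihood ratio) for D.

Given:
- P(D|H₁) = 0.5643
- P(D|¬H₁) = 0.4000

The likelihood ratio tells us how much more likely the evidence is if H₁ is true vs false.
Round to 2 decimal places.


Likelihood Ratio (LR) = P(D|H₁) / P(D|¬H₁)

LR = 0.5643 / 0.4000
   = 1.41

The evidence is 1.41 times more likely if H₁ is true than if H₁ is false.
LR > 1, so observing D raises the odds in favor of H₁.


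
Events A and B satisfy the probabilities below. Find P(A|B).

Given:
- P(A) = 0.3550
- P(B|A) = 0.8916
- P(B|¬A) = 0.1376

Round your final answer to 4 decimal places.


Bayes' theorem: P(A|B) = P(B|A) × P(A) / P(B)

Step 1: Calculate P(B) using law of total probability
P(B) = P(B|A)P(A) + P(B|¬A)P(¬A)
     = 0.8916 × 0.3550 + 0.1376 × 0.6450
     = 0.31651800 + 0.08875200
     = 0.40527000

Step 2: Apply Bayes' theorem
P(A|B) = P(B|A) × P(A) / P(B)
       = 0.31651800 / 0.40527000
       = 0.7810


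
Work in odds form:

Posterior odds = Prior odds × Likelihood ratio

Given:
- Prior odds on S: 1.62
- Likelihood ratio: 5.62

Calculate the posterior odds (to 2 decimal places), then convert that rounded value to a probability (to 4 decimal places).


Step 1: Calculate posterior odds
Posterior odds = Prior odds × LR
               = 1.62 × 5.62
               = 9.10

Step 2: Convert to probability
P(S|E) = Posterior odds / (1 + Posterior odds)
       = 9.10 / (1 + 9.10)
       = 9.10 / 10.10
       = 0.9010

The evidence increased P(S) from 0.6183 to 0.9010.


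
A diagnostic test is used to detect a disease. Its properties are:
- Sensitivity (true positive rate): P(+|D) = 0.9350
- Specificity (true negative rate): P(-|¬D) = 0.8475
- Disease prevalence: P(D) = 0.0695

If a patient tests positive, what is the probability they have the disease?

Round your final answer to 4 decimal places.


Let D = has disease, + = positive test

Given:
- P(D) = 0.0695 (prevalence)
- P(+|D) = 0.9350 (sensitivity)
- P(-|¬D) = 0.8475 (specificity)
- P(+|¬D) = 0.1525 (false positive rate = 1 - specificity)

Step 1: Find P(+)
P(+) = P(+|D)P(D) + P(+|¬D)P(¬D)
     = 0.9350 × 0.0695 + 0.1525 × 0.9305
     = 0.06498250 + 0.14190125
     = 0.20688375

Step 2: Apply Bayes' theorem for P(D|+)
P(D|+) = P(+|D)P(D) / P(+)
       = 0.06498250 / 0.20688375
       = 0.3141


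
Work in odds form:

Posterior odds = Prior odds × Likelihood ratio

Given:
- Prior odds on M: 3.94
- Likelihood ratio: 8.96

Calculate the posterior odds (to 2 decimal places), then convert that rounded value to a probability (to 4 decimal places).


Step 1: Calculate posterior odds
Posterior odds = Prior odds × LR
               = 3.94 × 8.96
               = 35.30

Step 2: Convert to probability
P(M|E) = Posterior odds / (1 + Posterior odds)
       = 35.30 / (1 + 35.30)
       = 35.30 / 36.30
       = 0.9725

The evidence increased P(M) from 0.7976 to 0.9725.


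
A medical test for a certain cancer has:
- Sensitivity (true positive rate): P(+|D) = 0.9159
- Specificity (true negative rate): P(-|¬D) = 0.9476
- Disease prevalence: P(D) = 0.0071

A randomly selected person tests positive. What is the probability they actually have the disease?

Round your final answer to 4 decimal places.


Let D = has disease, + = positive test

Given:
- P(D) = 0.0071 (prevalence)
- P(+|D) = 0.9159 (sensitivity)
- P(-|¬D) = 0.9476 (specificity)
- P(+|¬D) = 0.0524 (false positive rate = 1 - specificity)

Step 1: Find P(+)
P(+) = P(+|D)P(D) + P(+|¬D)P(¬D)
     = 0.9159 × 0.0071 + 0.0524 × 0.9929
     = 0.00650289 + 0.05202796
     = 0.05853085

Step 2: Apply Bayes' theorem for P(D|+)
P(D|+) = P(+|D)P(D) / P(+)
       = 0.00650289 / 0.05853085
       = 0.1111


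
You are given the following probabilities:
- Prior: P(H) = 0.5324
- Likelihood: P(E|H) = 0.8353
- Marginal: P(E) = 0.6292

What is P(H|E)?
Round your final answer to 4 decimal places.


Using Bayes' theorem:

P(H|E) = P(E|H) × P(H) / P(E)
       = 0.8353 × 0.5324 / 0.6292
       = 0.44471372 / 0.6292
       = 0.7068

The evidence strengthens our belief in H.
Prior: 0.5324 → Posterior: 0.7068


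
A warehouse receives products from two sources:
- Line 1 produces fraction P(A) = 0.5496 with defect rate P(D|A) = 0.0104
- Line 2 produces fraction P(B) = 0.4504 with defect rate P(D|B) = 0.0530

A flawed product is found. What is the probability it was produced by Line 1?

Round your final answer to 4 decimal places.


Let A = from Line 1, D = flawed

Given:
- P(A) = 0.5496, P(B) = 0.4504
- P(D|A) = 0.0104, P(D|B) = 0.0530

Step 1: Find P(D)
P(D) = P(D|A)P(A) + P(D|B)P(B)
     = 0.0104 × 0.5496 + 0.0530 × 0.4504
     = 0.00571584 + 0.02387120
     = 0.02958704

Step 2: Apply Bayes' theorem
P(A|D) = P(D|A)P(A) / P(D)
       = 0.00571584 / 0.02958704
       = 0.1932


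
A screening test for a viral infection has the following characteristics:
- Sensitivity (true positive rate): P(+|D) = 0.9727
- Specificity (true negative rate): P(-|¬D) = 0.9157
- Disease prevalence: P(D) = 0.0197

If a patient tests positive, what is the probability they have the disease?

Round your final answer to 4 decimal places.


Let D = has disease, + = positive test

Given:
- P(D) = 0.0197 (prevalence)
- P(+|D) = 0.9727 (sensitivity)
- P(-|¬D) = 0.9157 (specificity)
- P(+|¬D) = 0.0843 (false positive rate = 1 - specificity)

Step 1: Find P(+)
P(+) = P(+|D)P(D) + P(+|¬D)P(¬D)
     = 0.9727 × 0.0197 + 0.0843 × 0.9803
     = 0.01916219 + 0.08263929
     = 0.10180148

Step 2: Apply Bayes' theorem for P(D|+)
P(D|+) = P(+|D)P(D) / P(+)
       = 0.01916219 / 0.10180148
       = 0.1882


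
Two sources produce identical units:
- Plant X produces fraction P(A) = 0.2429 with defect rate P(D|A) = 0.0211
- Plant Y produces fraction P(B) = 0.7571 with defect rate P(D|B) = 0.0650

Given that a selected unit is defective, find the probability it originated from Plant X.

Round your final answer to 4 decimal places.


Let A = from Plant X, D = defective

Given:
- P(A) = 0.2429, P(B) = 0.7571
- P(D|A) = 0.0211, P(D|B) = 0.0650

Step 1: Find P(D)
P(D) = P(D|A)P(A) + P(D|B)P(B)
     = 0.0211 × 0.2429 + 0.0650 × 0.7571
     = 0.00512519 + 0.04921150
     = 0.05433669

Step 2: Apply Bayes' theorem
P(A|D) = P(D|A)P(A) / P(D)
       = 0.00512519 / 0.05433669
       = 0.0943


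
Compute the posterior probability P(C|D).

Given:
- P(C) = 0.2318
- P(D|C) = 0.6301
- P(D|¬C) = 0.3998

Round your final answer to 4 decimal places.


Bayes' theorem: P(C|D) = P(D|C) × P(C) / P(D)

Step 1: Calculate P(D) using law of total probability
P(D) = P(D|C)P(C) + P(D|¬C)P(¬C)
     = 0.6301 × 0.2318 + 0.3998 × 0.7682
     = 0.14605718 + 0.30712636
     = 0.45318354

Step 2: Apply Bayes' theorem
P(C|D) = P(D|C) × P(C) / P(D)
       = 0.14605718 / 0.45318354
       = 0.3223


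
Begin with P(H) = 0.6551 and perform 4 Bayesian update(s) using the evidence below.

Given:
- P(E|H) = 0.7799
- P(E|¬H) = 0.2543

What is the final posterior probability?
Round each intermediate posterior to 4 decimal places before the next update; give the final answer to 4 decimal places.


Sequential Bayesian updating:

Initial prior: P(H) = 0.6551

Update 1:
  P(E) = 0.7799 × 0.6551 + 0.2543 × 0.3449 = 0.51091249 + 0.08770807 = 0.59862056
  P(H|E) = 0.51091249 / 0.59862056 = 0.8535

Update 2:
  P(E) = 0.7799 × 0.8535 + 0.2543 × 0.1465 = 0.66564465 + 0.03725495 = 0.70289960
  P(H|E) = 0.66564465 / 0.70289960 = 0.9470

Update 3:
  P(E) = 0.7799 × 0.9470 + 0.2543 × 0.0530 = 0.73856530 + 0.01347790 = 0.75204320
  P(H|E) = 0.73856530 / 0.75204320 = 0.9821

Update 4:
  P(E) = 0.7799 × 0.9821 + 0.2543 × 0.0179 = 0.76593979 + 0.00455197 = 0.77049176
  P(H|E) = 0.76593979 / 0.77049176 = 0.9941

Final posterior: 0.9941


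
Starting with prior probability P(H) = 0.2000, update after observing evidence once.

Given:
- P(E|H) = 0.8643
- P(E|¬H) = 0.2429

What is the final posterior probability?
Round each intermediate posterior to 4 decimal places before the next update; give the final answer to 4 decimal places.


Sequential Bayesian updating:

Initial prior: P(H) = 0.2000

Update 1:
  P(E) = 0.8643 × 0.2000 + 0.2429 × 0.8000 = 0.17286000 + 0.19432000 = 0.36718000
  P(H|E) = 0.17286000 / 0.36718000 = 0.4708

Final posterior: 0.4708


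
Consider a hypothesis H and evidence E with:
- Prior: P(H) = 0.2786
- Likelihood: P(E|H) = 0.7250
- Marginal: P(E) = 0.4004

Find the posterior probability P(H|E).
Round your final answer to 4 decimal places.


Using Bayes' theorem:

P(H|E) = P(E|H) × P(H) / P(E)
       = 0.7250 × 0.2786 / 0.4004
       = 0.20198500 / 0.4004
       = 0.5045

The evidence strengthens our belief in H.
Prior: 0.2786 → Posterior: 0.5045


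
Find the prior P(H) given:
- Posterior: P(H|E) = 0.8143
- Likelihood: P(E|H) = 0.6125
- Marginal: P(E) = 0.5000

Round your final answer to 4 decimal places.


From Bayes' theorem: P(H|E) = P(E|H) × P(H) / P(E)

Rearranging for P(H):
P(H) = P(H|E) × P(E) / P(E|H)
     = 0.8143 × 0.5000 / 0.6125
     = 0.40715000 / 0.6125
     = 0.6647


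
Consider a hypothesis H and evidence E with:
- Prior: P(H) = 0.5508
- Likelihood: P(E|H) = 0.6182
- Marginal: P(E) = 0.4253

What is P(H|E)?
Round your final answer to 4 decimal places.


Using Bayes' theorem:

P(H|E) = P(E|H) × P(H) / P(E)
       = 0.6182 × 0.5508 / 0.4253
       = 0.34050456 / 0.4253
       = 0.8006

The evidence strengthens our belief in H.
Prior: 0.5508 → Posterior: 0.8006


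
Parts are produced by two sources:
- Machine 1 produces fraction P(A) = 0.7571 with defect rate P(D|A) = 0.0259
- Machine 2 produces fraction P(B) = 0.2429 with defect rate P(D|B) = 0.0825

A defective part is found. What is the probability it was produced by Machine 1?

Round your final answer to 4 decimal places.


Let A = from Machine 1, D = defective

Given:
- P(A) = 0.7571, P(B) = 0.2429
- P(D|A) = 0.0259, P(D|B) = 0.0825

Step 1: Find P(D)
P(D) = P(D|A)P(A) + P(D|B)P(B)
     = 0.0259 × 0.7571 + 0.0825 × 0.2429
     = 0.01960889 + 0.02003925
     = 0.03964814

Step 2: Apply Bayes' theorem
P(A|D) = P(D|A)P(A) / P(D)
       = 0.01960889 / 0.03964814
       = 0.4946


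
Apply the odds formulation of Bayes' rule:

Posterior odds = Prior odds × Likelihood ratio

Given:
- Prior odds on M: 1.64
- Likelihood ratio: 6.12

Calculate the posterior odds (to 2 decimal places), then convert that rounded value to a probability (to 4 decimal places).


Step 1: Calculate posterior odds
Posterior odds = Prior odds × LR
               = 1.64 × 6.12
               = 10.04

Step 2: Convert to probability
P(M|E) = Posterior odds / (1 + Posterior odds)
       = 10.04 / (1 + 10.04)
       = 10.04 / 11.04
       = 0.9094

The evidence increased P(M) from 0.6212 to 0.9094.


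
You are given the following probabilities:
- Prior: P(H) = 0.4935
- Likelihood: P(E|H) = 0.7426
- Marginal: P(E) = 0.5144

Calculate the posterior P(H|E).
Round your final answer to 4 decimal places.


Using Bayes' theorem:

P(H|E) = P(E|H) × P(H) / P(E)
       = 0.7426 × 0.4935 / 0.5144
       = 0.36647310 / 0.5144
       = 0.7124

The evidence strengthens our belief in H.
Prior: 0.4935 → Posterior: 0.7124


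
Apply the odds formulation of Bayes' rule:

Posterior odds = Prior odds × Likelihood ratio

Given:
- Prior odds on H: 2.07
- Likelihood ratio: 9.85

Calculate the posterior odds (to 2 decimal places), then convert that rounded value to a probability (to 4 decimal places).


Step 1: Calculate posterior odds
Posterior odds = Prior odds × LR
               = 2.07 × 9.85
               = 20.39

Step 2: Convert to probability
P(H|E) = Posterior odds / (1 + Posterior odds)
       = 20.39 / (1 + 20.39)
       = 20.39 / 21.39
       = 0.9532

The evidence increased P(H) from 0.6743 to 0.9532.


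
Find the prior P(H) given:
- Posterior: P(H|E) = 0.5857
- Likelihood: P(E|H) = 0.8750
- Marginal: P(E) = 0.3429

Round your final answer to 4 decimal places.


From Bayes' theorem: P(H|E) = P(E|H) × P(H) / P(E)

Rearranging for P(H):
P(H) = P(H|E) × P(E) / P(E|H)
     = 0.5857 × 0.3429 / 0.8750
     = 0.20083653 / 0.8750
     = 0.2295


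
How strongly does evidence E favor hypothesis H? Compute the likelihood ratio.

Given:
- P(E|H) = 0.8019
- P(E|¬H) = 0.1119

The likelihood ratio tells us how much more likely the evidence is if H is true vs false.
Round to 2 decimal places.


Likelihood Ratio (LR) = P(E|H) / P(E|¬H)

LR = 0.8019 / 0.1119
   = 7.17

The evidence is 7.17 times more likely if H is true than if H is false.
Because LR exceeds 1, E is evidence for H.


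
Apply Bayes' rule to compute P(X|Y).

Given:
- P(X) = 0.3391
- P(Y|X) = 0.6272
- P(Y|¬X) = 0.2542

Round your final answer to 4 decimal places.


Bayes' theorem: P(X|Y) = P(Y|X) × P(X) / P(Y)

Step 1: Calculate P(Y) using law of total probability
P(Y) = P(Y|X)P(X) + P(Y|¬X)P(¬X)
     = 0.6272 × 0.3391 + 0.2542 × 0.6609
     = 0.21268352 + 0.16800078
     = 0.38068430

Step 2: Apply Bayes' theorem
P(X|Y) = P(Y|X) × P(X) / P(Y)
       = 0.21268352 / 0.38068430
       = 0.5587


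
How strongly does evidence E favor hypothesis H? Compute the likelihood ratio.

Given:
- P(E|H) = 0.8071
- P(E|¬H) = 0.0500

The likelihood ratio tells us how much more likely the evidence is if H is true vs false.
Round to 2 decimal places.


Likelihood Ratio (LR) = P(E|H) / P(E|¬H)

LR = 0.8071 / 0.0500
   = 16.14

The evidence is 16.14 times more likely if H is true than if H is false.
Since LR > 1, the evidence supports H over ¬H.


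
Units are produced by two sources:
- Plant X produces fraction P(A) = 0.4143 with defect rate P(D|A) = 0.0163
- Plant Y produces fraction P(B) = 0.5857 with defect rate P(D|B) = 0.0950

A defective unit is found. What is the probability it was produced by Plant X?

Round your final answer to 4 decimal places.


Let A = from Plant X, D = defective

Given:
- P(A) = 0.4143, P(B) = 0.5857
- P(D|A) = 0.0163, P(D|B) = 0.0950

Step 1: Find P(D)
P(D) = P(D|A)P(A) + P(D|B)P(B)
     = 0.0163 × 0.4143 + 0.0950 × 0.5857
     = 0.00675309 + 0.05564150
     = 0.06239459

Step 2: Apply Bayes' theorem
P(A|D) = P(D|A)P(A) / P(D)
       = 0.00675309 / 0.06239459
       = 0.1082


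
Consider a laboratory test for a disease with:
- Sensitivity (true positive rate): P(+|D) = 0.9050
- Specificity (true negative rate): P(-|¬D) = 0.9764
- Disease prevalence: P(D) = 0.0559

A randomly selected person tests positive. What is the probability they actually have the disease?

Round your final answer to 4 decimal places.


Let D = has disease, + = positive test

Given:
- P(D) = 0.0559 (prevalence)
- P(+|D) = 0.9050 (sensitivity)
- P(-|¬D) = 0.9764 (specificity)
- P(+|¬D) = 0.0236 (false positive rate = 1 - specificity)

Step 1: Find P(+)
P(+) = P(+|D)P(D) + P(+|¬D)P(¬D)
     = 0.9050 × 0.0559 + 0.0236 × 0.9441
     = 0.05058950 + 0.02228076
     = 0.07287026

Step 2: Apply Bayes' theorem for P(D|+)
P(D|+) = P(+|D)P(D) / P(+)
       = 0.05058950 / 0.07287026
       = 0.6942


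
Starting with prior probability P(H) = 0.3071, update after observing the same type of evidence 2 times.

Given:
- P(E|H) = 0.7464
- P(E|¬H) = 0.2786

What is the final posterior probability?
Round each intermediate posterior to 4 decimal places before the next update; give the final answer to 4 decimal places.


Sequential Bayesian updating:

Initial prior: P(H) = 0.3071

Update 1:
  P(E) = 0.7464 × 0.3071 + 0.2786 × 0.6929 = 0.22921944 + 0.19304194 = 0.42226138
  P(H|E) = 0.22921944 / 0.42226138 = 0.5428

Update 2:
  P(E) = 0.7464 × 0.5428 + 0.2786 × 0.4572 = 0.40514592 + 0.12737592 = 0.53252184
  P(H|E) = 0.40514592 / 0.53252184 = 0.7608

Final posterior: 0.7608


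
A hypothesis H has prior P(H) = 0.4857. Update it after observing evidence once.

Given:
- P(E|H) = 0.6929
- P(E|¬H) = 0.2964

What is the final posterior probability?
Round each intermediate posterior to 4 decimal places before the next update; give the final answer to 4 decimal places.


Sequential Bayesian updating:

Initial prior: P(H) = 0.4857

Update 1:
  P(E) = 0.6929 × 0.4857 + 0.2964 × 0.5143 = 0.33654153 + 0.15243852 = 0.48898005
  P(H|E) = 0.33654153 / 0.48898005 = 0.6883

Final posterior: 0.6883


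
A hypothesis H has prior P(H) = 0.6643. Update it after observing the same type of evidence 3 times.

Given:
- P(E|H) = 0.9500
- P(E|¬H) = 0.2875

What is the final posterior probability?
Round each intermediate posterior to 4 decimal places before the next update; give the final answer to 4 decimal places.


Sequential Bayesian updating:

Initial prior: P(H) = 0.6643

Update 1:
  P(E) = 0.9500 × 0.6643 + 0.2875 × 0.3357 = 0.63108500 + 0.09651375 = 0.72759875
  P(H|E) = 0.63108500 / 0.72759875 = 0.8674

Update 2:
  P(E) = 0.9500 × 0.8674 + 0.2875 × 0.1326 = 0.82403000 + 0.03812250 = 0.86215250
  P(H|E) = 0.82403000 / 0.86215250 = 0.9558

Update 3:
  P(E) = 0.9500 × 0.9558 + 0.2875 × 0.0442 = 0.90801000 + 0.01270750 = 0.92071750
  P(H|E) = 0.90801000 / 0.92071750 = 0.9862

Final posterior: 0.9862


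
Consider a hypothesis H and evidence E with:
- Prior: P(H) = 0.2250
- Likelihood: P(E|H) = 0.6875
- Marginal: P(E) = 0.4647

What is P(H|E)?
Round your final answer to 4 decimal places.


Using Bayes' theorem:

P(H|E) = P(E|H) × P(H) / P(E)
       = 0.6875 × 0.2250 / 0.4647
       = 0.15468750 / 0.4647
       = 0.3329

The evidence strengthens our belief in H.
Prior: 0.2250 → Posterior: 0.3329


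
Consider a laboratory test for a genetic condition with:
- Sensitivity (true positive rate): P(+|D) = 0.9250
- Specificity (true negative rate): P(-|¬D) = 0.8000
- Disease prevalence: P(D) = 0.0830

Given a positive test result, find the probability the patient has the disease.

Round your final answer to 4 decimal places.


Let D = has disease, + = positive test

Given:
- P(D) = 0.0830 (prevalence)
- P(+|D) = 0.9250 (sensitivity)
- P(-|¬D) = 0.8000 (specificity)
- P(+|¬D) = 0.2000 (false positive rate = 1 - specificity)

Step 1: Find P(+)
P(+) = P(+|D)P(D) + P(+|¬D)P(¬D)
     = 0.9250 × 0.0830 + 0.2000 × 0.9170
     = 0.07677500 + 0.18340000
     = 0.26017500

Step 2: Apply Bayes' theorem for P(D|+)
P(D|+) = P(+|D)P(D) / P(+)
       = 0.07677500 / 0.26017500
       = 0.2951


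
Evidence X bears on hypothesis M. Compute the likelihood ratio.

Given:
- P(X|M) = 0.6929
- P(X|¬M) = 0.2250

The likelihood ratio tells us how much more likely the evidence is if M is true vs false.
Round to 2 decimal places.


Likelihood Ratio (LR) = P(X|M) / P(X|¬M)

LR = 0.6929 / 0.2250
   = 3.08

The evidence is 3.08 times more likely if M is true than if M is false.
Because LR exceeds 1, X is evidence for M.


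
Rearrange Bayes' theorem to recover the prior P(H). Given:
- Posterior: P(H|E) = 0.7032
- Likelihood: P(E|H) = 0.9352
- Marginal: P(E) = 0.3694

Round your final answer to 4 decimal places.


From Bayes' theorem: P(H|E) = P(E|H) × P(H) / P(E)

Rearranging for P(H):
P(H) = P(H|E) × P(E) / P(E|H)
     = 0.7032 × 0.3694 / 0.9352
     = 0.25976208 / 0.9352
     = 0.2778


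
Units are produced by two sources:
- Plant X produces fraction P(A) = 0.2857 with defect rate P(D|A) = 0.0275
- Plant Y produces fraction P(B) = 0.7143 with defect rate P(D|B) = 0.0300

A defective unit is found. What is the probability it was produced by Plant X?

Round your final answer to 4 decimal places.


Let A = from Plant X, D = defective

Given:
- P(A) = 0.2857, P(B) = 0.7143
- P(D|A) = 0.0275, P(D|B) = 0.0300

Step 1: Find P(D)
P(D) = P(D|A)P(A) + P(D|B)P(B)
     = 0.0275 × 0.2857 + 0.0300 × 0.7143
     = 0.00785675 + 0.02142900
     = 0.02928575

Step 2: Apply Bayes' theorem
P(A|D) = P(D|A)P(A) / P(D)
       = 0.00785675 / 0.02928575
       = 0.2683


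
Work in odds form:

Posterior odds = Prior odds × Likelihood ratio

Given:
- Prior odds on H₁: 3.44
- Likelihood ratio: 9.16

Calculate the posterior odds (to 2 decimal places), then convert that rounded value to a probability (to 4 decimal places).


Step 1: Calculate posterior odds
Posterior odds = Prior odds × LR
               = 3.44 × 9.16
               = 31.51

Step 2: Convert to probability
P(H₁|E) = Posterior odds / (1 + Posterior odds)
       = 31.51 / (1 + 31.51)
       = 31.51 / 32.51
       = 0.9692

The evidence increased P(H₁) from 0.7748 to 0.9692.


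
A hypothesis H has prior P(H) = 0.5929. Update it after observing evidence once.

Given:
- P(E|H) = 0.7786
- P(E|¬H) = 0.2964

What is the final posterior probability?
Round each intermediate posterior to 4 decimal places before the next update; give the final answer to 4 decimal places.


Sequential Bayesian updating:

Initial prior: P(H) = 0.5929

Update 1:
  P(E) = 0.7786 × 0.5929 + 0.2964 × 0.4071 = 0.46163194 + 0.12066444 = 0.58229638
  P(H|E) = 0.46163194 / 0.58229638 = 0.7928

Final posterior: 0.7928


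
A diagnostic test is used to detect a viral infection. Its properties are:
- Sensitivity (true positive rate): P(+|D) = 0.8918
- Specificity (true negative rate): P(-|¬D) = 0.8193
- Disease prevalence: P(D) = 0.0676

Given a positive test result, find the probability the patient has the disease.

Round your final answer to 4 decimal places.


Let D = has disease, + = positive test

Given:
- P(D) = 0.0676 (prevalence)
- P(+|D) = 0.8918 (sensitivity)
- P(-|¬D) = 0.8193 (specificity)
- P(+|¬D) = 0.1807 (false positive rate = 1 - specificity)

Step 1: Find P(+)
P(+) = P(+|D)P(D) + P(+|¬D)P(¬D)
     = 0.8918 × 0.0676 + 0.1807 × 0.9324
     = 0.06028568 + 0.16848468
     = 0.22877036

Step 2: Apply Bayes' theorem for P(D|+)
P(D|+) = P(+|D)P(D) / P(+)
       = 0.06028568 / 0.22877036
       = 0.2635


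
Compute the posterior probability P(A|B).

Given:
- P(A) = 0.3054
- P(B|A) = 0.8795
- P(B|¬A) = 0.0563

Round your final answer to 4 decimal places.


Bayes' theorem: P(A|B) = P(B|A) × P(A) / P(B)

Step 1: Calculate P(B) using law of total probability
P(B) = P(B|A)P(A) + P(B|¬A)P(¬A)
     = 0.8795 × 0.3054 + 0.0563 × 0.6946
     = 0.26859930 + 0.03910598
     = 0.30770528

Step 2: Apply Bayes' theorem
P(A|B) = P(B|A) × P(A) / P(B)
       = 0.26859930 / 0.30770528
       = 0.8729


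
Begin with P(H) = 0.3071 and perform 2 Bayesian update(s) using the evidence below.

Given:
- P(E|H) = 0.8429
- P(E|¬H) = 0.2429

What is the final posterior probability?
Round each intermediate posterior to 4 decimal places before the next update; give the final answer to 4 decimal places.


Sequential Bayesian updating:

Initial prior: P(H) = 0.3071

Update 1:
  P(E) = 0.8429 × 0.3071 + 0.2429 × 0.6929 = 0.25885459 + 0.16830541 = 0.42716000
  P(H|E) = 0.25885459 / 0.42716000 = 0.6060

Update 2:
  P(E) = 0.8429 × 0.6060 + 0.2429 × 0.3940 = 0.51079740 + 0.09570260 = 0.60650000
  P(H|E) = 0.51079740 / 0.60650000 = 0.8422

Final posterior: 0.8422


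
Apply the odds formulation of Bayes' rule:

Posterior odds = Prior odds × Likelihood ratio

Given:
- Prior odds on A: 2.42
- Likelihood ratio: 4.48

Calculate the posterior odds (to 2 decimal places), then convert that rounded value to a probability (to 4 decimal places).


Step 1: Calculate posterior odds
Posterior odds = Prior odds × LR
               = 2.42 × 4.48
               = 10.84

Step 2: Convert to probability
P(A|E) = Posterior odds / (1 + Posterior odds)
       = 10.84 / (1 + 10.84)
       = 10.84 / 11.84
       = 0.9155

The evidence increased P(A) from 0.7076 to 0.9155.


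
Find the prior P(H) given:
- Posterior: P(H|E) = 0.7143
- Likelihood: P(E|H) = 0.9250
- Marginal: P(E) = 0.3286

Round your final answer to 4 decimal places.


From Bayes' theorem: P(H|E) = P(E|H) × P(H) / P(E)

Rearranging for P(H):
P(H) = P(H|E) × P(E) / P(E|H)
     = 0.7143 × 0.3286 / 0.9250
     = 0.23471898 / 0.9250
     = 0.2538


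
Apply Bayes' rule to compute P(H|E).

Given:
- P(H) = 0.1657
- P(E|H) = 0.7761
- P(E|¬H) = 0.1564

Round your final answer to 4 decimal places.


Bayes' theorem: P(H|E) = P(E|H) × P(H) / P(E)

Step 1: Calculate P(E) using law of total probability
P(E) = P(E|H)P(H) + P(E|¬H)P(¬H)
     = 0.7761 × 0.1657 + 0.1564 × 0.8343
     = 0.12859977 + 0.13048452
     = 0.25908429

Step 2: Apply Bayes' theorem
P(H|E) = P(E|H) × P(H) / P(E)
       = 0.12859977 / 0.25908429
       = 0.4964


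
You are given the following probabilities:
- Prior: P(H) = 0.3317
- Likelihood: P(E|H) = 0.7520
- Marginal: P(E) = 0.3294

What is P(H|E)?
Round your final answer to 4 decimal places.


Using Bayes' theorem:

P(H|E) = P(E|H) × P(H) / P(E)
       = 0.7520 × 0.3317 / 0.3294
       = 0.24943840 / 0.3294
       = 0.7573

The evidence strengthens our belief in H.
Prior: 0.3317 → Posterior: 0.7573


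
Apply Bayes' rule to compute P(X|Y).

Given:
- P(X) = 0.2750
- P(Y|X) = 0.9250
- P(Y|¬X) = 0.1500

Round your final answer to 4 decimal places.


Bayes' theorem: P(X|Y) = P(Y|X) × P(X) / P(Y)

Step 1: Calculate P(Y) using law of total probability
P(Y) = P(Y|X)P(X) + P(Y|¬X)P(¬X)
     = 0.9250 × 0.2750 + 0.1500 × 0.7250
     = 0.25437500 + 0.10875000
     = 0.36312500

Step 2: Apply Bayes' theorem
P(X|Y) = P(Y|X) × P(X) / P(Y)
       = 0.25437500 / 0.36312500
       = 0.7005


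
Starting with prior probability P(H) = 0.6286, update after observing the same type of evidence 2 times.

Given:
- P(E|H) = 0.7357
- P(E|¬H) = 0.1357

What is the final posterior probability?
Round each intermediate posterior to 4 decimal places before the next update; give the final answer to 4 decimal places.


Sequential Bayesian updating:

Initial prior: P(H) = 0.6286

Update 1:
  P(E) = 0.7357 × 0.6286 + 0.1357 × 0.3714 = 0.46246102 + 0.05039898 = 0.51286000
  P(H|E) = 0.46246102 / 0.51286000 = 0.9017

Update 2:
  P(E) = 0.7357 × 0.9017 + 0.1357 × 0.0983 = 0.66338069 + 0.01333931 = 0.67672000
  P(H|E) = 0.66338069 / 0.67672000 = 0.9803

Final posterior: 0.9803


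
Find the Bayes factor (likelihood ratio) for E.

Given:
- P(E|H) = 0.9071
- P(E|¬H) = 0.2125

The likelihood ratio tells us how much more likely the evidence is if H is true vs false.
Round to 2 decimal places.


Likelihood Ratio (LR) = P(E|H) / P(E|¬H)

LR = 0.9071 / 0.2125
   = 4.27

The evidence is 4.27 times more likely if H is true than if H is false.
Since LR > 1, the evidence supports H over ¬H.


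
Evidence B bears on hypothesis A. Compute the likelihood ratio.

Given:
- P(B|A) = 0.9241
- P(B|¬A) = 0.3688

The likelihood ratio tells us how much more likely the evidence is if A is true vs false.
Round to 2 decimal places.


Likelihood Ratio (LR) = P(B|A) / P(B|¬A)

LR = 0.9241 / 0.3688
   = 2.51

The evidence is 2.51 times more likely if A is true than if A is false.
Since LR > 1, the evidence supports A over ¬A.


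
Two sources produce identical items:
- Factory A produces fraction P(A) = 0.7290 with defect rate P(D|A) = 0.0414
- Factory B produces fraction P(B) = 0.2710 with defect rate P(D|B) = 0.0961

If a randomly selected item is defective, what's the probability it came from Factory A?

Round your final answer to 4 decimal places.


Let A = from Factory A, D = defective

Given:
- P(A) = 0.7290, P(B) = 0.2710
- P(D|A) = 0.0414, P(D|B) = 0.0961

Step 1: Find P(D)
P(D) = P(D|A)P(A) + P(D|B)P(B)
     = 0.0414 × 0.7290 + 0.0961 × 0.2710
     = 0.03018060 + 0.02604310
     = 0.05622370

Step 2: Apply Bayes' theorem
P(A|D) = P(D|A)P(A) / P(D)
       = 0.03018060 / 0.05622370
       = 0.5368
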